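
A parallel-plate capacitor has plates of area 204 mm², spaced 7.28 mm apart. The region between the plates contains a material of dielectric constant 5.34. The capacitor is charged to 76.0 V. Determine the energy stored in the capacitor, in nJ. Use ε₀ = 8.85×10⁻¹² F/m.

A = 204 mm² = 2.04×10⁻⁴ m².
C = κε₀A/d = 5.34 × 8.85×10⁻¹² × 2.04×10⁻⁴ / 7.28×10⁻³ = 1.32×10⁻¹² F.
U = ½CV² = ½ × 1.32×10⁻¹² × (76.0)² = 3.82×10⁻⁹ J.

3.82 nJ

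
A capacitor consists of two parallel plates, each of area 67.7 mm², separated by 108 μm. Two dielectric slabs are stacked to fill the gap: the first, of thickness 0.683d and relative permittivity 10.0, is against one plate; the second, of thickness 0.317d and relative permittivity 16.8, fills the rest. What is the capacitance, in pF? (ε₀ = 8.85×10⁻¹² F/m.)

A = 67.7 mm² = 6.77×10⁻⁵ m².
Stacked slabs ⇒ two capacitors in series, each with the full plate area.
C₁ = κ₁ε₀A/d₁ = 10.0 × 8.85×10⁻¹² × 6.77×10⁻⁵ / 7.38×10⁻⁵ = 8.12×10⁻¹¹ F.
C₂ = κ₂ε₀A/d₂ = 16.8 × 8.85×10⁻¹² × 6.77×10⁻⁵ / 3.42×10⁻⁵ = 2.94×10⁻¹⁰ F.
C = (1/C₁ + 1/C₂)⁻¹ = 6.36×10⁻¹¹ F.

63.6 pF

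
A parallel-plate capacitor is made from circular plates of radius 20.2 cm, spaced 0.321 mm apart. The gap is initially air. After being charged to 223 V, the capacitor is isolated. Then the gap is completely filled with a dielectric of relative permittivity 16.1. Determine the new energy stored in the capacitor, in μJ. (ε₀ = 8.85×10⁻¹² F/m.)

A = π(20.2 cm)² = 0.128 m².
Initially C₁ = ε₀A/d = 8.85×10⁻¹² × 0.128 / 3.21×10⁻⁴ = 3.53×10⁻⁹ F.
U₁ = 8.79×10⁻⁵ J.
Isolated ⇒ Q is held fixed. C₂ = 16.1 C₁ and U = Q²/(2C), so U₂/U₁ = C₁/C₂ = 0.0621.
U₂ = 0.0621 × 8.79×10⁻⁵ = 5.46×10⁻⁶ J.

U ≈ 5.46 μJ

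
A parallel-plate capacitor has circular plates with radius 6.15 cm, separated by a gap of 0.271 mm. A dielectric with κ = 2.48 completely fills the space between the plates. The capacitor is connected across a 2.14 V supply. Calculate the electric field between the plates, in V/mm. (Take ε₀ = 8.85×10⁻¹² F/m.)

E = V/d = 2.14 / 2.71×10⁻⁴ = 7.90×10³ V/m.

E ≈ 7.90 V/mm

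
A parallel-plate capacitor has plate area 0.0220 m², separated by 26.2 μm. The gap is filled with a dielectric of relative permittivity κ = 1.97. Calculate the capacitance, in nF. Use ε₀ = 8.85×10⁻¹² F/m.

C = κε₀A/d = 1.97 × 8.85×10⁻¹² × 2.20×10⁻² / 2.62×10⁻⁵ = 1.46×10⁻⁸ F.

14.6 nF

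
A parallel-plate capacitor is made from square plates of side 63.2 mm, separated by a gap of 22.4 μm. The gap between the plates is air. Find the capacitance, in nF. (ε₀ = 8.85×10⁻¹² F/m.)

A = (63.2 mm)² = 3.99×10⁻³ m².
C = ε₀A/d = 8.85×10⁻¹² × 3.99×10⁻³ / 2.24×10⁻⁵ = 1.58×10⁻⁹ F.

C ≈ 1.58 nF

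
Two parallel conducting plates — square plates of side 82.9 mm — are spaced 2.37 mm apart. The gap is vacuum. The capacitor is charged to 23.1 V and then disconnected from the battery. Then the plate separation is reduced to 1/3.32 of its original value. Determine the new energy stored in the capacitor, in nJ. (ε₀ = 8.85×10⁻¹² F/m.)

A = (82.9 mm)² = 6.87×10⁻³ m².
Initially C₁ = ε₀A/d = 8.85×10⁻¹² × 6.87×10⁻³ / 2.37×10⁻³ = 2.57×10⁻¹¹ F.
U₁ = 6.85×10⁻⁹ J.
Isolated ⇒ Q is held fixed. C₂ = 3.32 C₁ and U = Q²/(2C), so U₂/U₁ = C₁/C₂ = 0.301.
U₂ = 0.301 × 6.85×10⁻⁹ = 2.06×10⁻⁹ J.

2.06 nJ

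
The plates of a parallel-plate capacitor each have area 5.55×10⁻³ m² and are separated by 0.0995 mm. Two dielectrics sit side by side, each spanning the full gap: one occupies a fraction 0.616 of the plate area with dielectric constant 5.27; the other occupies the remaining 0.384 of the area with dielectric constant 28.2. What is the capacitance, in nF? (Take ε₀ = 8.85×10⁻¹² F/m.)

Side-by-side slabs ⇒ two capacitors in parallel, each spanning the full gap.
C₁ = κ₁ε₀A₁/d = 5.27 × 8.85×10⁻¹² × 3.42×10⁻³ / 9.95×10⁻⁵ = 1.60×10⁻⁹ F.
C₂ = κ₂ε₀A₂/d = 28.2 × 8.85×10⁻¹² × 2.13×10⁻³ / 9.95×10⁻⁵ = 5.35×10⁻⁹ F.
C = C₁ + C₂ = 6.95×10⁻⁹ F.

C ≈ 6.95 nF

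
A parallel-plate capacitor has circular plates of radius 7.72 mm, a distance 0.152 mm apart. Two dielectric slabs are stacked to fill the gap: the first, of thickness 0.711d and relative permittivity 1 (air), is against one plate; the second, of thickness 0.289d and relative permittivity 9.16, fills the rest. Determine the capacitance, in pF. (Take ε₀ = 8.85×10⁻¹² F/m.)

14.7 pF

A = π(7.72 mm)² = 1.87×10⁻⁴ m².
Stacked slabs ⇒ two capacitors in series, each with the full plate area.
C₁ = κ₁ε₀A/d₁ = 1.00 × 8.85×10⁻¹² × 1.87×10⁻⁴ / 1.08×10⁻⁴ = 1.53×10⁻¹¹ F.
C₂ = κ₂ε₀A/d₂ = 9.16 × 8.85×10⁻¹² × 1.87×10⁻⁴ / 4.39×10⁻⁵ = 3.46×10⁻¹⁰ F.
C = (1/C₁ + 1/C₂)⁻¹ = 1.47×10⁻¹¹ F.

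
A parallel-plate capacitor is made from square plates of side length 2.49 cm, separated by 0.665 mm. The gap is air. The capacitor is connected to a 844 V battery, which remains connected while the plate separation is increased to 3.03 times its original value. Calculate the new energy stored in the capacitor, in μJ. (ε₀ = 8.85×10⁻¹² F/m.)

0.970 μJ

A = (2.49 cm)² = 6.20×10⁻⁴ m².
Initially C₁ = ε₀A/d = 8.85×10⁻¹² × 6.20×10⁻⁴ / 6.65×10⁻⁴ = 8.25×10⁻¹² F.
U₁ = 2.94×10⁻⁶ J.
Battery connected ⇒ V is held fixed. C₂ = 0.330 C₁ and U = ½CV², so U₂/U₁ = C₂/C₁ = 0.330.
U₂ = 0.330 × 2.94×10⁻⁶ = 9.70×10⁻⁷ J.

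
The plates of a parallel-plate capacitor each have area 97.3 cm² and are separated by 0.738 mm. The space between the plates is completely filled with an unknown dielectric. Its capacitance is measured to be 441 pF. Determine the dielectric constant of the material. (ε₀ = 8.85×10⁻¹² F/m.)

A = 97.3 cm² = 9.73×10⁻³ m².
κ = Cd/(ε₀A) = 4.41×10⁻¹⁰ × 7.38×10⁻⁴ / (8.85×10⁻¹² × 9.73×10⁻³) = 3.78.

3.78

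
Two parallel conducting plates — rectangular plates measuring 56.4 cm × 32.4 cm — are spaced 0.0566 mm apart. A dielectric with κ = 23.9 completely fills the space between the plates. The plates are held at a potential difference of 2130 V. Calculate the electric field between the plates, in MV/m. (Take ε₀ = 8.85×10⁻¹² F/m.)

E ≈ 37.6 MV/m

E = V/d = 2130 / 5.66×10⁻⁵ = 3.76×10⁷ V/m.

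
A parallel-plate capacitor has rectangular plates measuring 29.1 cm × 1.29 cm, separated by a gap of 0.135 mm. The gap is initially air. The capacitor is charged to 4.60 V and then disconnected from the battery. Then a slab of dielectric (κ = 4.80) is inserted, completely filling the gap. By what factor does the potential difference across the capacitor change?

Isolated ⇒ Q is held fixed.
C₂ = 4.80 C₁ and V = Q/C, so V₂/V₁ = C₁/C₂ = 0.208.

0.208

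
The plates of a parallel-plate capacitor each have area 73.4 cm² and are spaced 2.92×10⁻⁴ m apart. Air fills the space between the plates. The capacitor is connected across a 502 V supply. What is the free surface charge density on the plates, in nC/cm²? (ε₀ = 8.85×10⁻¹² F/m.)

A = 73.4 cm² = 7.34×10⁻³ m².
C = ε₀A/d = 8.85×10⁻¹² × 7.34×10⁻³ / 2.92×10⁻⁴ = 2.22×10⁻¹⁰ F.
σ = Q/A = CV/A = 2.22×10⁻¹⁰ × 502 / 7.34×10⁻³ = 1.52×10⁻⁵ C/m².

1.52 nC/cm²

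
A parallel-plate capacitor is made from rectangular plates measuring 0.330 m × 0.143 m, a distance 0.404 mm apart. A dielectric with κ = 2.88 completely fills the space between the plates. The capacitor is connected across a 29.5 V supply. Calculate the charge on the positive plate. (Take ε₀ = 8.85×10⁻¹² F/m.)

A = 0.330 × 0.143 m² = 4.72×10⁻² m².
C = κε₀A/d = 2.88 × 8.85×10⁻¹² × 4.72×10⁻² / 4.04×10⁻⁴ = 2.98×10⁻⁹ F.
Q = CV = 2.98×10⁻⁹ × 29.5 = 8.78×10⁻⁸ C.

Q ≈ 87.8 nC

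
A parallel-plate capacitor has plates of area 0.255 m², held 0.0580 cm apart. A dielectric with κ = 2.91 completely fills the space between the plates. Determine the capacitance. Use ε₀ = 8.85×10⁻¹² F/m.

C = κε₀A/d = 2.91 × 8.85×10⁻¹² × 0.255 / 5.80×10⁻⁴ = 1.13×10⁻⁸ F.

11.3 nF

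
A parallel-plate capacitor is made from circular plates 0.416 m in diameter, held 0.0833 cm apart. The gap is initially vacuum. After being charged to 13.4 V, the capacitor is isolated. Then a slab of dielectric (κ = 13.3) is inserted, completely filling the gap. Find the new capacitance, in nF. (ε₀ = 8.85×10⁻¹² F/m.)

A = π(0.416/2 m)² = 0.136 m².
Initially C₁ = ε₀A/d = 8.85×10⁻¹² × 0.136 / 8.33×10⁻⁴ = 1.44×10⁻⁹ F.
C = κε₀A/d scales with κ, so C₂/C₁ = κ = 13.3.
C₂ = 13.3 × 1.44×10⁻⁹ = 1.92×10⁻⁸ F.

19.2 nF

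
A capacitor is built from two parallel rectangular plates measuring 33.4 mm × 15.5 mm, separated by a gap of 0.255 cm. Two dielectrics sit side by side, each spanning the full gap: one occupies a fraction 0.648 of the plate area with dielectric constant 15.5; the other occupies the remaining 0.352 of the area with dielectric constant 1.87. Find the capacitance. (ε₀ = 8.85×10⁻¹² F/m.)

C ≈ 19.2 pF

A = 33.4 × 15.5 mm² = 5.18×10⁻⁴ m².
Side-by-side slabs ⇒ two capacitors in parallel, each spanning the full gap.
C₁ = κ₁ε₀A₁/d = 15.5 × 8.85×10⁻¹² × 3.35×10⁻⁴ / 2.55×10⁻³ = 1.80×10⁻¹¹ F.
C₂ = κ₂ε₀A₂/d = 1.87 × 8.85×10⁻¹² × 1.82×10⁻⁴ / 2.55×10⁻³ = 1.18×10⁻¹² F.
C = C₁ + C₂ = 1.92×10⁻¹¹ F.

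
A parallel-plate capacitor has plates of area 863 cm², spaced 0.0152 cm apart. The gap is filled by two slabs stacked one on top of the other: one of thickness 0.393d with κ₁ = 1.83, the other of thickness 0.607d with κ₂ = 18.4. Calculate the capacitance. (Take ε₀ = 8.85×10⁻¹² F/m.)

A = 863 cm² = 8.63×10⁻² m².
Stacked slabs ⇒ two capacitors in series, each with the full plate area.
C₁ = κ₁ε₀A/d₁ = 1.83 × 8.85×10⁻¹² × 8.63×10⁻² / 5.97×10⁻⁵ = 2.34×10⁻⁸ F.
C₂ = κ₂ε₀A/d₂ = 18.4 × 8.85×10⁻¹² × 8.63×10⁻² / 9.23×10⁻⁵ = 1.52×10⁻⁷ F.
C = (1/C₁ + 1/C₂)⁻¹ = 2.03×10⁻⁸ F.

20.3 nF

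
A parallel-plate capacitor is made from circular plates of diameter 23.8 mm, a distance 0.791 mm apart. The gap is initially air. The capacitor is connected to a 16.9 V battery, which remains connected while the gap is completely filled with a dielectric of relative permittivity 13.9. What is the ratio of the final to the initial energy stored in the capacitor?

13.9

Battery connected ⇒ V is held fixed.
C₂ = 13.9 C₁ and U = ½CV², so U₂/U₁ = C₂/C₁ = 13.9.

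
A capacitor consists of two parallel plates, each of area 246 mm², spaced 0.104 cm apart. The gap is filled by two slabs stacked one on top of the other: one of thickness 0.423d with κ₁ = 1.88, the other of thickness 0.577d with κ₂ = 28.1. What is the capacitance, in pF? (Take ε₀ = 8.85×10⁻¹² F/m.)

A = 246 mm² = 2.46×10⁻⁴ m².
Stacked slabs ⇒ two capacitors in series, each with the full plate area.
C₁ = κ₁ε₀A/d₁ = 1.88 × 8.85×10⁻¹² × 2.46×10⁻⁴ / 4.40×10⁻⁴ = 9.30×10⁻¹² F.
C₂ = κ₂ε₀A/d₂ = 28.1 × 8.85×10⁻¹² × 2.46×10⁻⁴ / 6.00×10⁻⁴ = 1.02×10⁻¹⁰ F.
C = (1/C₁ + 1/C₂)⁻¹ = 8.53×10⁻¹² F.

C ≈ 8.53 pF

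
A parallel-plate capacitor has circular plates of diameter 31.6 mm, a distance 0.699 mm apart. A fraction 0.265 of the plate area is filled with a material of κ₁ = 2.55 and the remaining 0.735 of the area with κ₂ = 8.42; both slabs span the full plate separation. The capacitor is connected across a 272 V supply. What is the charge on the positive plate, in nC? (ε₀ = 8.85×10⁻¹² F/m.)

Q ≈ 18.5 nC

A = π(31.6/2 mm)² = 7.84×10⁻⁴ m².
Side-by-side slabs ⇒ two capacitors in parallel, each spanning the full gap.
C₁ = κ₁ε₀A₁/d = 2.55 × 8.85×10⁻¹² × 2.08×10⁻⁴ / 6.99×10⁻⁴ = 6.71×10⁻¹² F.
C₂ = κ₂ε₀A₂/d = 8.42 × 8.85×10⁻¹² × 5.76×10⁻⁴ / 6.99×10⁻⁴ = 6.15×10⁻¹¹ F.
C = C₁ + C₂ = 6.82×10⁻¹¹ F.
Q = CV = 6.82×10⁻¹¹ × 272 = 1.85×10⁻⁸ C.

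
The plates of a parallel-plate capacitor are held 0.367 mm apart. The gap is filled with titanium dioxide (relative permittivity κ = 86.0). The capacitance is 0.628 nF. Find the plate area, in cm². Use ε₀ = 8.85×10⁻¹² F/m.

A ≈ 3.03 cm²

A = Cd/(κε₀) = 6.28×10⁻¹⁰ × 3.67×10⁻⁴ / (86.0 × 8.85×10⁻¹²) = 3.03×10⁻⁴ m².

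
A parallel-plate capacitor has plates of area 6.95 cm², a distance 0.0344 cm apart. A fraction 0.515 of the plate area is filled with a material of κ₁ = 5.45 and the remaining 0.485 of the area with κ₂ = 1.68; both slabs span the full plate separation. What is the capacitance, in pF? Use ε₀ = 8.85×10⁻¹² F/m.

A = 6.95 cm² = 6.95×10⁻⁴ m².
Side-by-side slabs ⇒ two capacitors in parallel, each spanning the full gap.
C₁ = κ₁ε₀A₁/d = 5.45 × 8.85×10⁻¹² × 3.58×10⁻⁴ / 3.44×10⁻⁴ = 5.02×10⁻¹¹ F.
C₂ = κ₂ε₀A₂/d = 1.68 × 8.85×10⁻¹² × 3.37×10⁻⁴ / 3.44×10⁻⁴ = 1.46×10⁻¹¹ F.
C = C₁ + C₂ = 6.48×10⁻¹¹ F.

64.8 pF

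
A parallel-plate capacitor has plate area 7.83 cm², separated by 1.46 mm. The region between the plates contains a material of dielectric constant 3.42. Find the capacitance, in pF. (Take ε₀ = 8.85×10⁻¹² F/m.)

A = 7.83 cm² = 7.83×10⁻⁴ m².
C = κε₀A/d = 3.42 × 8.85×10⁻¹² × 7.83×10⁻⁴ / 1.46×10⁻³ = 1.62×10⁻¹¹ F.

C ≈ 16.2 pF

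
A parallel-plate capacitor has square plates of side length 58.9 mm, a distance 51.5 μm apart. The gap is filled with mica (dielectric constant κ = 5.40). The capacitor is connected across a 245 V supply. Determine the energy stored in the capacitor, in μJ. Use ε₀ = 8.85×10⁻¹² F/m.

A = (58.9 mm)² = 3.47×10⁻³ m².
C = κε₀A/d = 5.40 × 8.85×10⁻¹² × 3.47×10⁻³ / 5.15×10⁻⁵ = 3.22×10⁻⁹ F.
U = ½CV² = ½ × 3.22×10⁻⁹ × (245)² = 9.66×10⁻⁵ J.

96.6 μJ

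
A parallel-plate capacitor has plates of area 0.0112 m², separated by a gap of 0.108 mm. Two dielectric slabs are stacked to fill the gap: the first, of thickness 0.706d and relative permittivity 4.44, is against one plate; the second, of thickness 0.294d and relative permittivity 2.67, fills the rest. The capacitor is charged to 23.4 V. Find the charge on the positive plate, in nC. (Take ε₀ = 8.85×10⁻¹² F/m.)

Q ≈ 79.8 nC

Stacked slabs ⇒ two capacitors in series, each with the full plate area.
C₁ = κ₁ε₀A/d₁ = 4.44 × 8.85×10⁻¹² × 1.12×10⁻² / 7.62×10⁻⁵ = 5.77×10⁻⁹ F.
C₂ = κ₂ε₀A/d₂ = 2.67 × 8.85×10⁻¹² × 1.12×10⁻² / 3.18×10⁻⁵ = 8.33×10⁻⁹ F.
C = (1/C₁ + 1/C₂)⁻¹ = 3.41×10⁻⁹ F.
Q = CV = 3.41×10⁻⁹ × 23.4 = 7.98×10⁻⁸ C.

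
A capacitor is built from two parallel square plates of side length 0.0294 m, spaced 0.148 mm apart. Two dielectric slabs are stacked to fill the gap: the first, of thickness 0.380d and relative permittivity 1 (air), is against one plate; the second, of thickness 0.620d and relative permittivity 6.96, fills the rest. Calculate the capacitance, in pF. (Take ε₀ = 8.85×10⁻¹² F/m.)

A = (0.0294 m)² = 8.64×10⁻⁴ m².
Stacked slabs ⇒ two capacitors in series, each with the full plate area.
C₁ = κ₁ε₀A/d₁ = 1.00 × 8.85×10⁻¹² × 8.64×10⁻⁴ / 5.62×10⁻⁵ = 1.36×10⁻¹⁰ F.
C₂ = κ₂ε₀A/d₂ = 6.96 × 8.85×10⁻¹² × 8.64×10⁻⁴ / 9.18×10⁻⁵ = 5.80×10⁻¹⁰ F.
C = (1/C₁ + 1/C₂)⁻¹ = 1.10×10⁻¹⁰ F.

110 pF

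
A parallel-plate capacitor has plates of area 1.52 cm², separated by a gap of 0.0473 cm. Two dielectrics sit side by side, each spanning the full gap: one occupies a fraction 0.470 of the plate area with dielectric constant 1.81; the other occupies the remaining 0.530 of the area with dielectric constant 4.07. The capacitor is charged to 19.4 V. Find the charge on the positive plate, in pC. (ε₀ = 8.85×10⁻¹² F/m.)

166 pC

A = 1.52 cm² = 1.52×10⁻⁴ m².
Side-by-side slabs ⇒ two capacitors in parallel, each spanning the full gap.
C₁ = κ₁ε₀A₁/d = 1.81 × 8.85×10⁻¹² × 7.14×10⁻⁵ / 4.73×10⁻⁴ = 2.42×10⁻¹² F.
C₂ = κ₂ε₀A₂/d = 4.07 × 8.85×10⁻¹² × 8.06×10⁻⁵ / 4.73×10⁻⁴ = 6.13×10⁻¹² F.
C = C₁ + C₂ = 8.55×10⁻¹² F.
Q = CV = 8.55×10⁻¹² × 19.4 = 1.66×10⁻¹⁰ C.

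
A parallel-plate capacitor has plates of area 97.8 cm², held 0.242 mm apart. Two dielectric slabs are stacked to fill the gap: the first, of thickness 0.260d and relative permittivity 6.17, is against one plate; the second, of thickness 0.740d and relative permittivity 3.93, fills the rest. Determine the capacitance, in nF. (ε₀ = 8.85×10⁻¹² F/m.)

C ≈ 1.55 nF

A = 97.8 cm² = 9.78×10⁻³ m².
Stacked slabs ⇒ two capacitors in series, each with the full plate area.
C₁ = κ₁ε₀A/d₁ = 6.17 × 8.85×10⁻¹² × 9.78×10⁻³ / 6.29×10⁻⁵ = 8.49×10⁻⁹ F.
C₂ = κ₂ε₀A/d₂ = 3.93 × 8.85×10⁻¹² × 9.78×10⁻³ / 1.79×10⁻⁴ = 1.90×10⁻⁹ F.
C = (1/C₁ + 1/C₂)⁻¹ = 1.55×10⁻⁹ F.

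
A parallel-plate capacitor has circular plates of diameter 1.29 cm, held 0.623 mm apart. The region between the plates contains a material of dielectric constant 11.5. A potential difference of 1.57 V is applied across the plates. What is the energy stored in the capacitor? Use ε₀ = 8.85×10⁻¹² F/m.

U ≈ 26.3 pJ

A = π(1.29/2 cm)² = 1.31×10⁻⁴ m².
C = κε₀A/d = 11.5 × 8.85×10⁻¹² × 1.31×10⁻⁴ / 6.23×10⁻⁴ = 2.14×10⁻¹¹ F.
U = ½CV² = ½ × 2.14×10⁻¹¹ × (1.57)² = 2.63×10⁻¹¹ J.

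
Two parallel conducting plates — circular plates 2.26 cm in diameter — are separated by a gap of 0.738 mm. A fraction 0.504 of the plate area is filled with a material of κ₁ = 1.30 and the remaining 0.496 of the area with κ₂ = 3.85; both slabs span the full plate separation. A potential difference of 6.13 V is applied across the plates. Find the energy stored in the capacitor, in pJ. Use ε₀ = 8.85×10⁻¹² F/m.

A = π(2.26/2 cm)² = 4.01×10⁻⁴ m².
Side-by-side slabs ⇒ two capacitors in parallel, each spanning the full gap.
C₁ = κ₁ε₀A₁/d = 1.30 × 8.85×10⁻¹² × 2.02×10⁻⁴ / 7.38×10⁻⁴ = 3.15×10⁻¹² F.
C₂ = κ₂ε₀A₂/d = 3.85 × 8.85×10⁻¹² × 1.99×10⁻⁴ / 7.38×10⁻⁴ = 9.19×10⁻¹² F.
C = C₁ + C₂ = 1.23×10⁻¹¹ F.
U = ½CV² = ½ × 1.23×10⁻¹¹ × (6.13)² = 2.32×10⁻¹⁰ J.

232 pJ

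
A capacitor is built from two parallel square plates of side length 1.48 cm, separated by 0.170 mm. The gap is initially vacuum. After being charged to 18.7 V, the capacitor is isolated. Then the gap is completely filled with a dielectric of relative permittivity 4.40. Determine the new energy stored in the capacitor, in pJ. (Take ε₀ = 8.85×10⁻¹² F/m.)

U ≈ 453 pJ

A = (1.48 cm)² = 2.19×10⁻⁴ m².
Initially C₁ = ε₀A/d = 8.85×10⁻¹² × 2.19×10⁻⁴ / 1.70×10⁻⁴ = 1.14×10⁻¹¹ F.
U₁ = 1.99×10⁻⁹ J.
Isolated ⇒ Q is held fixed. C₂ = 4.40 C₁ and U = Q²/(2C), so U₂/U₁ = C₁/C₂ = 0.227.
U₂ = 0.227 × 1.99×10⁻⁹ = 4.53×10⁻¹⁰ J.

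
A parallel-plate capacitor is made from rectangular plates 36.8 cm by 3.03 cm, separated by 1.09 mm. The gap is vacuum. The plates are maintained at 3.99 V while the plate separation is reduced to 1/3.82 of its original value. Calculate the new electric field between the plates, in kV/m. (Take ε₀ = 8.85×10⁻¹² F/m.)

E ≈ 14.0 kV/m

A = 36.8 × 3.03 cm² = 1.12×10⁻² m².
Initially C₁ = ε₀A/d = 8.85×10⁻¹² × 1.12×10⁻² / 1.09×10⁻³ = 9.05×10⁻¹¹ F.
E₁ = 3.66×10³ V/m.
Battery connected ⇒ V is held fixed. E = V/d, so E₂/E₁ = d₁/d₂ = 3.82.
E₂ = 3.82 × 3.66×10³ = 1.40×10⁴ V/m.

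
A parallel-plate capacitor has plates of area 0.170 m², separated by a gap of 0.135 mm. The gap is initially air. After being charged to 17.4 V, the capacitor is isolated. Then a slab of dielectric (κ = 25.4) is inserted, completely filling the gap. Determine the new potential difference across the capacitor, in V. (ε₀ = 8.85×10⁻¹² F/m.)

Initially C₁ = ε₀A/d = 8.85×10⁻¹² × 0.170 / 1.35×10⁻⁴ = 1.11×10⁻⁸ F.
V₁ = 17.4 V.
Isolated ⇒ Q is held fixed. C₂ = 25.4 C₁ and V = Q/C, so V₂/V₁ = C₁/C₂ = 0.0394.
V₂ = 0.0394 × 17.4 = 0.685 V.

0.685 V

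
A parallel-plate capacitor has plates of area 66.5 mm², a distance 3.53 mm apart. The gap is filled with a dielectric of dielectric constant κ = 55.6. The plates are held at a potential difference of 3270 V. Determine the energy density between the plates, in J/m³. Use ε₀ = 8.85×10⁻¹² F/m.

211 J/m³

E = V/d = 3270 / 3.53×10⁻³ = 9.26×10⁵ V/m.
u = ½κε₀E² = ½ × 55.6 × 8.85×10⁻¹² × (9.26×10⁵)² = 2.11×10² J/m³.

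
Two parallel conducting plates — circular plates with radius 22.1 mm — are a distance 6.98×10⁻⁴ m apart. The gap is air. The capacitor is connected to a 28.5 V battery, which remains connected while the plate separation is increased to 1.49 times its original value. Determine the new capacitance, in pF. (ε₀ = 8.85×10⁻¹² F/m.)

13.1 pF

A = π(22.1 mm)² = 1.53×10⁻³ m².
Initially C₁ = ε₀A/d = 8.85×10⁻¹² × 1.53×10⁻³ / 6.98×10⁻⁴ = 1.95×10⁻¹¹ F.
C = ε₀A/d scales as 1/d, so C₂/C₁ = d₁/d₂ = 1/1.49 = 0.671.
C₂ = 0.671 × 1.95×10⁻¹¹ = 1.31×10⁻¹¹ F.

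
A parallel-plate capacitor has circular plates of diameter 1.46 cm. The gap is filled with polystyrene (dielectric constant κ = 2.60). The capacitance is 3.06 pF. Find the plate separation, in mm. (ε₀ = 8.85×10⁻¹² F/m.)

1.26 mm

A = π(1.46/2 cm)² = 1.67×10⁻⁴ m².
d = κε₀A/C = 2.60 × 8.85×10⁻¹² × 1.67×10⁻⁴ / 3.06×10⁻¹² = 1.26×10⁻³ m.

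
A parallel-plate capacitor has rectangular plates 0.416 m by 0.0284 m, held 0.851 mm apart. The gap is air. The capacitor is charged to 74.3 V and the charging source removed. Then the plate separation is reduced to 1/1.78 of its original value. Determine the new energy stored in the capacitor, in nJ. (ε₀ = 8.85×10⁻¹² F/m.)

U ≈ 191 nJ

A = 0.416 × 0.0284 m² = 1.18×10⁻² m².
Initially C₁ = ε₀A/d = 8.85×10⁻¹² × 1.18×10⁻² / 8.51×10⁻⁴ = 1.23×10⁻¹⁰ F.
U₁ = 3.39×10⁻⁷ J.
Isolated ⇒ Q is held fixed. C₂ = 1.78 C₁ and U = Q²/(2C), so U₂/U₁ = C₁/C₂ = 0.562.
U₂ = 0.562 × 3.39×10⁻⁷ = 1.91×10⁻⁷ J.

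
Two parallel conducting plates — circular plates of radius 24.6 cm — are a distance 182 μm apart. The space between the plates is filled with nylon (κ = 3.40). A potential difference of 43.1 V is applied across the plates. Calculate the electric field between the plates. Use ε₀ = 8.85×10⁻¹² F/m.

E ≈ 237 kV/m

E = V/d = 43.1 / 1.82×10⁻⁴ = 2.37×10⁵ V/m.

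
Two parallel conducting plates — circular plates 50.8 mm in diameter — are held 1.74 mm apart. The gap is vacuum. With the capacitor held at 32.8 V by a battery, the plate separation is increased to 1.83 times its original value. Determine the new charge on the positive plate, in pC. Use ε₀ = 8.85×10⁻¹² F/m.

185 pC

A = π(50.8/2 mm)² = 2.03×10⁻³ m².
Initially C₁ = ε₀A/d = 8.85×10⁻¹² × 2.03×10⁻³ / 1.74×10⁻³ = 1.03×10⁻¹¹ F.
Q₁ = 3.38×10⁻¹⁰ C.
Battery connected ⇒ V is held fixed. C₂ = 0.546 C₁ and Q = CV, so Q₂/Q₁ = C₂/C₁ = 0.546.
Q₂ = 0.546 × 3.38×10⁻¹⁰ = 1.85×10⁻¹⁰ C.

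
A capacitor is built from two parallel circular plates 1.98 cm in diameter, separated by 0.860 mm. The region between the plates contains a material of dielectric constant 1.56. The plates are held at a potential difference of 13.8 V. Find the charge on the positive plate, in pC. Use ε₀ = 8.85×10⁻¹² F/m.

A = π(1.98/2 cm)² = 3.08×10⁻⁴ m².
C = κε₀A/d = 1.56 × 8.85×10⁻¹² × 3.08×10⁻⁴ / 8.60×10⁻⁴ = 4.94×10⁻¹² F.
Q = CV = 4.94×10⁻¹² × 13.8 = 6.82×10⁻¹¹ C.

68.2 pC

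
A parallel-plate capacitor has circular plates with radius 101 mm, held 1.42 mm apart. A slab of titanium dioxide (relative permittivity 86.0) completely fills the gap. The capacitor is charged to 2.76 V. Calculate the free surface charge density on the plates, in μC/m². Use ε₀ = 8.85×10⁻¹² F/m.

σ ≈ 1.48 μC/m²

A = π(101 mm)² = 3.20×10⁻² m².
C = κε₀A/d = 86.0 × 8.85×10⁻¹² × 3.20×10⁻² / 1.42×10⁻³ = 1.72×10⁻⁸ F.
σ = Q/A = CV/A = 1.72×10⁻⁸ × 2.76 / 3.20×10⁻² = 1.48×10⁻⁶ C/m².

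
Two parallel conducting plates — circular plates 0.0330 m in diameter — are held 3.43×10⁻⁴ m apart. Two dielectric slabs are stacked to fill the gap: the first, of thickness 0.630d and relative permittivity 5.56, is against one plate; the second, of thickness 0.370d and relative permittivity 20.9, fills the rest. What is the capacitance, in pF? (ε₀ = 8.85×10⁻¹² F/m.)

C ≈ 168 pF

A = π(0.0330/2 m)² = 8.55×10⁻⁴ m².
Stacked slabs ⇒ two capacitors in series, each with the full plate area.
C₁ = κ₁ε₀A/d₁ = 5.56 × 8.85×10⁻¹² × 8.55×10⁻⁴ / 2.16×10⁻⁴ = 1.95×10⁻¹⁰ F.
C₂ = κ₂ε₀A/d₂ = 20.9 × 8.85×10⁻¹² × 8.55×10⁻⁴ / 1.27×10⁻⁴ = 1.25×10⁻⁹ F.
C = (1/C₁ + 1/C₂)⁻¹ = 1.68×10⁻¹⁰ F.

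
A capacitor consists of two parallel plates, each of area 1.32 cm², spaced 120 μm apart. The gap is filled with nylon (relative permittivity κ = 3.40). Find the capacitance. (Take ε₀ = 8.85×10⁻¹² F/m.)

A = 1.32 cm² = 1.32×10⁻⁴ m².
C = κε₀A/d = 3.40 × 8.85×10⁻¹² × 1.32×10⁻⁴ / 1.20×10⁻⁴ = 3.31×10⁻¹¹ F.

C ≈ 33.1 pF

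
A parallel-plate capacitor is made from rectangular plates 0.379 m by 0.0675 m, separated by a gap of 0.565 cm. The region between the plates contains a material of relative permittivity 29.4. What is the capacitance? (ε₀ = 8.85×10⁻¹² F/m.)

A = 0.379 × 0.0675 m² = 2.56×10⁻² m².
C = κε₀A/d = 29.4 × 8.85×10⁻¹² × 2.56×10⁻² / 5.65×10⁻³ = 1.18×10⁻⁹ F.

1.18 nF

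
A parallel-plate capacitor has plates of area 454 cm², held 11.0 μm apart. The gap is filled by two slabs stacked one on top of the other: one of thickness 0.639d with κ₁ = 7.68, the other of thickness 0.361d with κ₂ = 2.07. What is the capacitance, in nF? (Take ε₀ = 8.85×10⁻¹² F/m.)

A = 454 cm² = 4.54×10⁻² m².
Stacked slabs ⇒ two capacitors in series, each with the full plate area.
C₁ = κ₁ε₀A/d₁ = 7.68 × 8.85×10⁻¹² × 4.54×10⁻² / 7.03×10⁻⁶ = 4.39×10⁻⁷ F.
C₂ = κ₂ε₀A/d₂ = 2.07 × 8.85×10⁻¹² × 4.54×10⁻² / 3.97×10⁻⁶ = 2.09×10⁻⁷ F.
C = (1/C₁ + 1/C₂)⁻¹ = 1.42×10⁻⁷ F.

142 nF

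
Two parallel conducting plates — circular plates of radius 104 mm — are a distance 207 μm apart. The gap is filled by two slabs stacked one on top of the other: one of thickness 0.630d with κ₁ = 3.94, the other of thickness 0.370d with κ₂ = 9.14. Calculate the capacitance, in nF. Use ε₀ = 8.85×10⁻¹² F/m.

A = π(104 mm)² = 3.40×10⁻² m².
Stacked slabs ⇒ two capacitors in series, each with the full plate area.
C₁ = κ₁ε₀A/d₁ = 3.94 × 8.85×10⁻¹² × 3.40×10⁻² / 1.30×10⁻⁴ = 9.09×10⁻⁹ F.
C₂ = κ₂ε₀A/d₂ = 9.14 × 8.85×10⁻¹² × 3.40×10⁻² / 7.66×10⁻⁵ = 3.59×10⁻⁸ F.
C = (1/C₁ + 1/C₂)⁻¹ = 7.25×10⁻⁹ F.

7.25 nF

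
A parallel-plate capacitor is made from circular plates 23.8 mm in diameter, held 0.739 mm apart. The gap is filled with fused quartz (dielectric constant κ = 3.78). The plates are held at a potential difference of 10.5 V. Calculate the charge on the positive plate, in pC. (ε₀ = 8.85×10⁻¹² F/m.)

A = π(23.8/2 mm)² = 4.45×10⁻⁴ m².
C = κε₀A/d = 3.78 × 8.85×10⁻¹² × 4.45×10⁻⁴ / 7.39×10⁻⁴ = 2.01×10⁻¹¹ F.
Q = CV = 2.01×10⁻¹¹ × 10.5 = 2.11×10⁻¹⁰ C.

211 pC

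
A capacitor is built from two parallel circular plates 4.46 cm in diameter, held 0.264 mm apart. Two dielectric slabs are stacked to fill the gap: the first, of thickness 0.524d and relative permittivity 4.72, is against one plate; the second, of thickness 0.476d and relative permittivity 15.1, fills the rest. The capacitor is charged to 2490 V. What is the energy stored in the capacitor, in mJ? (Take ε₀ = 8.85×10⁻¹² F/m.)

U ≈ 1.14 mJ

A = π(4.46/2 cm)² = 1.56×10⁻³ m².
Stacked slabs ⇒ two capacitors in series, each with the full plate area.
C₁ = κ₁ε₀A/d₁ = 4.72 × 8.85×10⁻¹² × 1.56×10⁻³ / 1.38×10⁻⁴ = 4.72×10⁻¹⁰ F.
C₂ = κ₂ε₀A/d₂ = 15.1 × 8.85×10⁻¹² × 1.56×10⁻³ / 1.26×10⁻⁴ = 1.66×10⁻⁹ F.
C = (1/C₁ + 1/C₂)⁻¹ = 3.67×10⁻¹⁰ F.
U = ½CV² = ½ × 3.67×10⁻¹⁰ × (2490)² = 1.14×10⁻³ J.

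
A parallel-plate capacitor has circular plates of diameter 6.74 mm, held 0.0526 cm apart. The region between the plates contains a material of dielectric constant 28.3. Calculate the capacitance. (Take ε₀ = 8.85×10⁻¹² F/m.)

A = π(6.74/2 mm)² = 3.57×10⁻⁵ m².
C = κε₀A/d = 28.3 × 8.85×10⁻¹² × 3.57×10⁻⁵ / 5.26×10⁻⁴ = 1.70×10⁻¹¹ F.

C ≈ 17.0 pF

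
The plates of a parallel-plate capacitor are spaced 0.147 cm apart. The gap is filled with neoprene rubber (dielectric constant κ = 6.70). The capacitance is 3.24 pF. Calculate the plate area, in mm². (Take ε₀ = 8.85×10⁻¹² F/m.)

A = Cd/(κε₀) = 3.24×10⁻¹² × 1.47×10⁻³ / (6.70 × 8.85×10⁻¹²) = 8.03×10⁻⁵ m².

A ≈ 80.3 mm²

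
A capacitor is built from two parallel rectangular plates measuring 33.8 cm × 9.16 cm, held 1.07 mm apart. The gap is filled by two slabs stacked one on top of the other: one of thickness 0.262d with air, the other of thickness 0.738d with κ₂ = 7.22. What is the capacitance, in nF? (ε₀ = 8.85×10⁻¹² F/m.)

C ≈ 0.703 nF

A = 33.8 × 9.16 cm² = 3.10×10⁻² m².
Stacked slabs ⇒ two capacitors in series, each with the full plate area.
C₁ = κ₁ε₀A/d₁ = 1.00 × 8.85×10⁻¹² × 3.10×10⁻² / 2.80×10⁻⁴ = 9.77×10⁻¹⁰ F.
C₂ = κ₂ε₀A/d₂ = 7.22 × 8.85×10⁻¹² × 3.10×10⁻² / 7.90×10⁻⁴ = 2.51×10⁻⁹ F.
C = (1/C₁ + 1/C₂)⁻¹ = 7.03×10⁻¹⁰ F.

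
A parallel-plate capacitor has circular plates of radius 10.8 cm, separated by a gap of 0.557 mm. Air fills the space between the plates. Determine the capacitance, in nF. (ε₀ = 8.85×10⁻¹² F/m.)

A = π(10.8 cm)² = 3.66×10⁻² m².
C = ε₀A/d = 8.85×10⁻¹² × 3.66×10⁻² / 5.57×10⁻⁴ = 5.82×10⁻¹⁰ F.

C ≈ 0.582 nF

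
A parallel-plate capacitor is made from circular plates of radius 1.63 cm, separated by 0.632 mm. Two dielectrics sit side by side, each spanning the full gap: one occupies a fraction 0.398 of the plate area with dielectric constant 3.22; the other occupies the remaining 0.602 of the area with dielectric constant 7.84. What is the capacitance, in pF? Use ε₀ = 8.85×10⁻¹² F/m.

A = π(1.63 cm)² = 8.35×10⁻⁴ m².
Side-by-side slabs ⇒ two capacitors in parallel, each spanning the full gap.
C₁ = κ₁ε₀A₁/d = 3.22 × 8.85×10⁻¹² × 3.32×10⁻⁴ / 6.32×10⁻⁴ = 1.50×10⁻¹¹ F.
C₂ = κ₂ε₀A₂/d = 7.84 × 8.85×10⁻¹² × 5.02×10⁻⁴ / 6.32×10⁻⁴ = 5.52×10⁻¹¹ F.
C = C₁ + C₂ = 7.01×10⁻¹¹ F.

C ≈ 70.1 pF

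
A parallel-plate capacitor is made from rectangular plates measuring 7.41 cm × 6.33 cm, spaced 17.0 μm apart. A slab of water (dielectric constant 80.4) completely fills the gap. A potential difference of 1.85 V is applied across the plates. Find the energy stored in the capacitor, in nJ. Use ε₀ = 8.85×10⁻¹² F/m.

A = 7.41 × 6.33 cm² = 4.69×10⁻³ m².
C = κε₀A/d = 80.4 × 8.85×10⁻¹² × 4.69×10⁻³ / 1.70×10⁻⁵ = 1.96×10⁻⁷ F.
U = ½CV² = ½ × 1.96×10⁻⁷ × (1.85)² = 3.36×10⁻⁷ J.

U ≈ 336 nJ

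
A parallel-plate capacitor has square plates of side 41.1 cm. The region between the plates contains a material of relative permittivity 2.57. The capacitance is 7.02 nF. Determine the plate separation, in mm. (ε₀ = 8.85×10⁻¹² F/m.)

A = (41.1 cm)² = 0.169 m².
d = κε₀A/C = 2.57 × 8.85×10⁻¹² × 0.169 / 7.02×10⁻⁹ = 5.47×10⁻⁴ m.

d ≈ 0.547 mm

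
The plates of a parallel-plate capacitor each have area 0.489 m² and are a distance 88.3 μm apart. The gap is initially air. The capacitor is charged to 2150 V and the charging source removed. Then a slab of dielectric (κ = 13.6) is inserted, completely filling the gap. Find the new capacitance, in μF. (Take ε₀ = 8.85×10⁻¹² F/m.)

Initially C₁ = ε₀A/d = 8.85×10⁻¹² × 0.489 / 8.83×10⁻⁵ = 4.90×10⁻⁸ F.
C = κε₀A/d scales with κ, so C₂/C₁ = κ = 13.6.
C₂ = 13.6 × 4.90×10⁻⁸ = 6.67×10⁻⁷ F.

C ≈ 0.667 μF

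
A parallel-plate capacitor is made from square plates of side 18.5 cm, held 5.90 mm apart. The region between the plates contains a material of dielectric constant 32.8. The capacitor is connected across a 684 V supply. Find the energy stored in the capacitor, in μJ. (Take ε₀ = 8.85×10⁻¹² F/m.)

A = (18.5 cm)² = 3.42×10⁻² m².
C = κε₀A/d = 32.8 × 8.85×10⁻¹² × 3.42×10⁻² / 5.90×10⁻³ = 1.68×10⁻⁹ F.
U = ½CV² = ½ × 1.68×10⁻⁹ × (684)² = 3.94×10⁻⁴ J.

U ≈ 394 μJ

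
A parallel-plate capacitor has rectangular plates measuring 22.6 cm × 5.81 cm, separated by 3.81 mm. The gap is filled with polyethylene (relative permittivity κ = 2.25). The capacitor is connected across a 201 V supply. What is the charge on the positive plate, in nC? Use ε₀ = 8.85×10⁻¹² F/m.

13.8 nC

A = 22.6 × 5.81 cm² = 1.31×10⁻² m².
C = κε₀A/d = 2.25 × 8.85×10⁻¹² × 1.31×10⁻² / 3.81×10⁻³ = 6.86×10⁻¹¹ F.
Q = CV = 6.86×10⁻¹¹ × 201 = 1.38×10⁻⁸ C.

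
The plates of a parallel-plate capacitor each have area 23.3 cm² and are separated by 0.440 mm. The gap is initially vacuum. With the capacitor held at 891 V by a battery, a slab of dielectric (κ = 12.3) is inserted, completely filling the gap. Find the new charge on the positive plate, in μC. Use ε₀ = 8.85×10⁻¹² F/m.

A = 23.3 cm² = 2.33×10⁻³ m².
Initially C₁ = ε₀A/d = 8.85×10⁻¹² × 2.33×10⁻³ / 4.40×10⁻⁴ = 4.69×10⁻¹¹ F.
Q₁ = 4.18×10⁻⁸ C.
Battery connected ⇒ V is held fixed. C₂ = 12.3 C₁ and Q = CV, so Q₂/Q₁ = C₂/C₁ = 12.3.
Q₂ = 12.3 × 4.18×10⁻⁸ = 5.14×10⁻⁷ C.

Q ≈ 0.514 μC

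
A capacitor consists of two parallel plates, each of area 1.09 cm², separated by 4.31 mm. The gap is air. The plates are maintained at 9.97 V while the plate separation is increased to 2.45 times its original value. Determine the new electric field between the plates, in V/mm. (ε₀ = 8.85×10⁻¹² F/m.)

A = 1.09 cm² = 1.09×10⁻⁴ m².
Initially C₁ = ε₀A/d = 8.85×10⁻¹² × 1.09×10⁻⁴ / 4.31×10⁻³ = 2.24×10⁻¹³ F.
E₁ = 2.31×10³ V/m.
Battery connected ⇒ V is held fixed. E = V/d, so E₂/E₁ = d₁/d₂ = 0.408.
E₂ = 0.408 × 2.31×10³ = 9.44×10² V/m.

0.944 V/mm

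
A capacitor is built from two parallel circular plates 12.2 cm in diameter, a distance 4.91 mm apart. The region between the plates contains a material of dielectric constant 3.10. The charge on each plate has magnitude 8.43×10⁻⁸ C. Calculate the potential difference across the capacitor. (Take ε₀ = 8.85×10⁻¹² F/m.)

A = π(12.2/2 cm)² = 1.17×10⁻² m².
C = κε₀A/d = 3.10 × 8.85×10⁻¹² × 1.17×10⁻² / 4.91×10⁻³ = 6.53×10⁻¹¹ F.
V = Q/C = 8.43×10⁻⁸ / 6.53×10⁻¹¹ = 1.29×10³ V.

1.29 kV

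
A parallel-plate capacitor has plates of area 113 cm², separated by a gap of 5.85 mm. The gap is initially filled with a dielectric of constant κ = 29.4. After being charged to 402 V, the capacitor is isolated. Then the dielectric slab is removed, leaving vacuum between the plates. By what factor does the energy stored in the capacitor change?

Isolated ⇒ Q is held fixed.
C₂ = 0.0340 C₁ and U = Q²/(2C), so U₂/U₁ = C₁/C₂ = 29.4.

29.4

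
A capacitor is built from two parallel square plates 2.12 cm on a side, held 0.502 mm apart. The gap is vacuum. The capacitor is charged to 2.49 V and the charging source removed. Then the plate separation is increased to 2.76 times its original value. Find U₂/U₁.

U₂/U₁ ≈ 2.76

Isolated ⇒ Q is held fixed.
C₂ = 0.362 C₁ and U = Q²/(2C), so U₂/U₁ = C₁/C₂ = 2.76.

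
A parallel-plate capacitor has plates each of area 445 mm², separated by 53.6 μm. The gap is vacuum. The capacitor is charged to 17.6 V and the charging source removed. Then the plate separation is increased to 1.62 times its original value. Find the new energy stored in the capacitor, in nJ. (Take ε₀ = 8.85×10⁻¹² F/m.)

A = 445 mm² = 4.45×10⁻⁴ m².
Initially C₁ = ε₀A/d = 8.85×10⁻¹² × 4.45×10⁻⁴ / 5.36×10⁻⁵ = 7.35×10⁻¹¹ F.
U₁ = 1.14×10⁻⁸ J.
Isolated ⇒ Q is held fixed. C₂ = 0.617 C₁ and U = Q²/(2C), so U₂/U₁ = C₁/C₂ = 1.62.
U₂ = 1.62 × 1.14×10⁻⁸ = 1.84×10⁻⁸ J.

U ≈ 18.4 nJ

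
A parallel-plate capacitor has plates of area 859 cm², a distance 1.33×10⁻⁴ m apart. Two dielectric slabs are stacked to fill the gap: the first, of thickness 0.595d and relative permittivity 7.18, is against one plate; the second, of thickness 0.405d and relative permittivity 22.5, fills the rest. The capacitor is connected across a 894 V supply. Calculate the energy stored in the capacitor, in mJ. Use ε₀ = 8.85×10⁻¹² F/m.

A = 859 cm² = 8.59×10⁻² m².
Stacked slabs ⇒ two capacitors in series, each with the full plate area.
C₁ = κ₁ε₀A/d₁ = 7.18 × 8.85×10⁻¹² × 8.59×10⁻² / 7.91×10⁻⁵ = 6.90×10⁻⁸ F.
C₂ = κ₂ε₀A/d₂ = 22.5 × 8.85×10⁻¹² × 8.59×10⁻² / 5.39×10⁻⁵ = 3.18×10⁻⁷ F.
C = (1/C₁ + 1/C₂)⁻¹ = 5.67×10⁻⁸ F.
U = ½CV² = ½ × 5.67×10⁻⁸ × (894)² = 2.26×10⁻² J.

22.6 mJ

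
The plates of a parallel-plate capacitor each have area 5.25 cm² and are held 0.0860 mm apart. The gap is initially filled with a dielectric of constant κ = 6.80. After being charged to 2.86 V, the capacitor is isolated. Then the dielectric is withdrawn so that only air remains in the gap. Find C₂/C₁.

C = κε₀A/d scales with κ, so C₂/C₁ = 1/κ = 1/6.80 = 0.147.

0.147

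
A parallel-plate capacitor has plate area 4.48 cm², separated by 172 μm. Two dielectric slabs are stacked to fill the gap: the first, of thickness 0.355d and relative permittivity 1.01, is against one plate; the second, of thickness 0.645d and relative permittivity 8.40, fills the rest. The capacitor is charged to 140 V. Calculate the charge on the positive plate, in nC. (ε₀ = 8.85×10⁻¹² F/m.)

Q ≈ 7.54 nC

A = 4.48 cm² = 4.48×10⁻⁴ m².
Stacked slabs ⇒ two capacitors in series, each with the full plate area.
C₁ = κ₁ε₀A/d₁ = 1.01 × 8.85×10⁻¹² × 4.48×10⁻⁴ / 6.11×10⁻⁵ = 6.56×10⁻¹¹ F.
C₂ = κ₂ε₀A/d₂ = 8.40 × 8.85×10⁻¹² × 4.48×10⁻⁴ / 1.11×10⁻⁴ = 3.00×10⁻¹⁰ F.
C = (1/C₁ + 1/C₂)⁻¹ = 5.38×10⁻¹¹ F.
Q = CV = 5.38×10⁻¹¹ × 140 = 7.54×10⁻⁹ C.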